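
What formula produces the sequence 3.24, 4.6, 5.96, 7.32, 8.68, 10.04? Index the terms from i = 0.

Check differences: 4.6 - 3.24 = 1.36
5.96 - 4.6 = 1.36
Common difference d = 1.36.
First term a = 3.24.
Formula: S_i = 3.24 + 1.36*i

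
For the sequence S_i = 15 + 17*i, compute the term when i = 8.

S_8 = 15 + 17*8 = 15 + 136 = 151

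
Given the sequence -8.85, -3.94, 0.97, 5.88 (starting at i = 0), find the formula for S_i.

Check differences: -3.94 - -8.85 = 4.91
0.97 - -3.94 = 4.91
Common difference d = 4.91.
First term a = -8.85.
Formula: S_i = -8.85 + 4.91*i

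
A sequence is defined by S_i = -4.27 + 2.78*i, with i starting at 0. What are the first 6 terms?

This is an arithmetic sequence.
i=0: S_0 = -4.27 + 2.78*0 = -4.27
i=1: S_1 = -4.27 + 2.78*1 = -1.49
i=2: S_2 = -4.27 + 2.78*2 = 1.29
i=3: S_3 = -4.27 + 2.78*3 = 4.07
i=4: S_4 = -4.27 + 2.78*4 = 6.85
i=5: S_5 = -4.27 + 2.78*5 = 9.63
The first 6 terms are: [-4.27, -1.49, 1.29, 4.07, 6.85, 9.63]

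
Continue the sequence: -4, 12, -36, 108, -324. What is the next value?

Ratios: 12 / -4 = -3.0
This is a geometric sequence with common ratio r = -3.
Next term = -324 * -3 = 972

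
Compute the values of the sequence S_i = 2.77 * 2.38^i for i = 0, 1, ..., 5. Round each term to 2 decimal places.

This is a geometric sequence.
i=0: S_0 = 2.77 * 2.38^0 = 2.77
i=1: S_1 = 2.77 * 2.38^1 ≈ 6.59
i=2: S_2 = 2.77 * 2.38^2 ≈ 15.69
i=3: S_3 = 2.77 * 2.38^3 ≈ 37.34
i=4: S_4 = 2.77 * 2.38^4 ≈ 88.88
i=5: S_5 = 2.77 * 2.38^5 ≈ 211.53
The first 6 terms are: [2.77, 6.59, 15.69, 37.34, 88.88, 211.53]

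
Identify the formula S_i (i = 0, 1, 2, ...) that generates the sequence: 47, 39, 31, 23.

Check differences: 39 - 47 = -8
31 - 39 = -8
Common difference d = -8.
First term a = 47.
Formula: S_i = 47 - 8*i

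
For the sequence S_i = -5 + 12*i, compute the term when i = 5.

S_5 = -5 + 12*5 = -5 + 60 = 55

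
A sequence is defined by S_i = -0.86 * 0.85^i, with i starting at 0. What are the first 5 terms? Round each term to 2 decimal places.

This is a geometric sequence.
i=0: S_0 = -0.86 * 0.85^0 = -0.86
i=1: S_1 = -0.86 * 0.85^1 ≈ -0.73
i=2: S_2 = -0.86 * 0.85^2 ≈ -0.62
i=3: S_3 = -0.86 * 0.85^3 ≈ -0.53
i=4: S_4 = -0.86 * 0.85^4 ≈ -0.45
The first 5 terms are: [-0.86, -0.73, -0.62, -0.53, -0.45]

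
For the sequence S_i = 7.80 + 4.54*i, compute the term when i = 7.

S_7 = 7.8 + 4.54*7 = 7.8 + 31.78 = 39.58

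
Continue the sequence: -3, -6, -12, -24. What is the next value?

Ratios: -6 / -3 = 2.0
This is a geometric sequence with common ratio r = 2.
Next term = -24 * 2 = -48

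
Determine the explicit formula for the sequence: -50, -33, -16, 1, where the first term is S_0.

Check differences: -33 - -50 = 17
-16 - -33 = 17
Common difference d = 17.
First term a = -50.
Formula: S_i = -50 + 17*i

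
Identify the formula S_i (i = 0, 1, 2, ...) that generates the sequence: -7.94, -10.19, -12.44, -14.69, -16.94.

Check differences: -10.19 - -7.94 = -2.25
-12.44 - -10.19 = -2.25
Common difference d = -2.25.
First term a = -7.94.
Formula: S_i = -7.94 - 2.25*i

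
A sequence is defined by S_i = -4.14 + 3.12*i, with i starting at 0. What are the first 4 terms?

This is an arithmetic sequence.
i=0: S_0 = -4.14 + 3.12*0 = -4.14
i=1: S_1 = -4.14 + 3.12*1 = -1.02
i=2: S_2 = -4.14 + 3.12*2 = 2.1
i=3: S_3 = -4.14 + 3.12*3 = 5.22
The first 4 terms are: [-4.14, -1.02, 2.1, 5.22]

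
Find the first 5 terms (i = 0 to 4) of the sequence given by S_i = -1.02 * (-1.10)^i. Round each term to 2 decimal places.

This is a geometric sequence.
i=0: S_0 = -1.02 * (-1.1)^0 = -1.02
i=1: S_1 = -1.02 * (-1.1)^1 ≈ 1.12
i=2: S_2 = -1.02 * (-1.1)^2 ≈ -1.23
i=3: S_3 = -1.02 * (-1.1)^3 ≈ 1.36
i=4: S_4 = -1.02 * (-1.1)^4 ≈ -1.49
The first 5 terms are: [-1.02, 1.12, -1.23, 1.36, -1.49]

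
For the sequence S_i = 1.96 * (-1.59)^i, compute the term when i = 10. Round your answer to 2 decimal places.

S_10 = 1.96 * (-1.59)^10 ≈ 1.96 * 103.2693 ≈ 202.41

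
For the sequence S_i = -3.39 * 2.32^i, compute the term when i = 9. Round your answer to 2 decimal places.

S_9 = -3.39 * 2.32^9 ≈ -3.39 * 1947.1162 ≈ -6600.72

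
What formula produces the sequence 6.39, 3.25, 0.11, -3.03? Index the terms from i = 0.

Check differences: 3.25 - 6.39 = -3.14
0.11 - 3.25 = -3.14
Common difference d = -3.14.
First term a = 6.39.
Formula: S_i = 6.39 - 3.14*i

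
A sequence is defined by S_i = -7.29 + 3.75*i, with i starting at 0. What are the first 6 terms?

This is an arithmetic sequence.
i=0: S_0 = -7.29 + 3.75*0 = -7.29
i=1: S_1 = -7.29 + 3.75*1 = -3.54
i=2: S_2 = -7.29 + 3.75*2 = 0.21
i=3: S_3 = -7.29 + 3.75*3 = 3.96
i=4: S_4 = -7.29 + 3.75*4 = 7.71
i=5: S_5 = -7.29 + 3.75*5 = 11.46
The first 6 terms are: [-7.29, -3.54, 0.21, 3.96, 7.71, 11.46]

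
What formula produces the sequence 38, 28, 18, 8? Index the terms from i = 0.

Check differences: 28 - 38 = -10
18 - 28 = -10
Common difference d = -10.
First term a = 38.
Formula: S_i = 38 - 10*i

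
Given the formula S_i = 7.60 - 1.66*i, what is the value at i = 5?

S_5 = 7.6 + -1.66*5 = 7.6 + -8.3 = -0.7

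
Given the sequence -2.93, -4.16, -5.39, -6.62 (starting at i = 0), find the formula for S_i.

Check differences: -4.16 - -2.93 = -1.23
-5.39 - -4.16 = -1.23
Common difference d = -1.23.
First term a = -2.93.
Formula: S_i = -2.93 - 1.23*i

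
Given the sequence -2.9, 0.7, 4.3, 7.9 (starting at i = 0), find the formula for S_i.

Check differences: 0.7 - -2.9 = 3.6
4.3 - 0.7 = 3.6
Common difference d = 3.6.
First term a = -2.9.
Formula: S_i = -2.90 + 3.60*i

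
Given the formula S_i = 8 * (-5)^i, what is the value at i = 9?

S_9 = 8 * (-5)^9 = 8 * -1953125 = -15625000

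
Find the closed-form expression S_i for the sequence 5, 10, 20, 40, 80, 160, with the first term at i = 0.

Check ratios: 10 / 5 = 2.0
Common ratio r = 2.
First term a = 5.
Formula: S_i = 5 * 2^i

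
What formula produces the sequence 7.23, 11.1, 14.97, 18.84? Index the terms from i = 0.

Check differences: 11.1 - 7.23 = 3.87
14.97 - 11.1 = 3.87
Common difference d = 3.87.
First term a = 7.23.
Formula: S_i = 7.23 + 3.87*i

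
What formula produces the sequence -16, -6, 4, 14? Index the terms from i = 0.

Check differences: -6 - -16 = 10
4 - -6 = 10
Common difference d = 10.
First term a = -16.
Formula: S_i = -16 + 10*i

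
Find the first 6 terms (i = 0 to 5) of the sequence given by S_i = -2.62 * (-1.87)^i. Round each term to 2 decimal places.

This is a geometric sequence.
i=0: S_0 = -2.62 * (-1.87)^0 = -2.62
i=1: S_1 = -2.62 * (-1.87)^1 ≈ 4.9
i=2: S_2 = -2.62 * (-1.87)^2 ≈ -9.16
i=3: S_3 = -2.62 * (-1.87)^3 ≈ 17.13
i=4: S_4 = -2.62 * (-1.87)^4 ≈ -32.04
i=5: S_5 = -2.62 * (-1.87)^5 ≈ 59.91
The first 6 terms are: [-2.62, 4.9, -9.16, 17.13, -32.04, 59.91]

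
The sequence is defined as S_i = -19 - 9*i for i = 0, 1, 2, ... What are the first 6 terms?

This is an arithmetic sequence.
i=0: S_0 = -19 + -9*0 = -19
i=1: S_1 = -19 + -9*1 = -28
i=2: S_2 = -19 + -9*2 = -37
i=3: S_3 = -19 + -9*3 = -46
i=4: S_4 = -19 + -9*4 = -55
i=5: S_5 = -19 + -9*5 = -64
The first 6 terms are: [-19, -28, -37, -46, -55, -64]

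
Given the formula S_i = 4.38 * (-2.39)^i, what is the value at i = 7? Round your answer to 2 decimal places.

S_7 = 4.38 * (-2.39)^7 ≈ 4.38 * -445.436 ≈ -1951.01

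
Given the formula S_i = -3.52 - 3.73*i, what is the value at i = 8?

S_8 = -3.52 + -3.73*8 = -3.52 + -29.84 = -33.36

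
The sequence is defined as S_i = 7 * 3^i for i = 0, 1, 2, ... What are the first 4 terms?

This is a geometric sequence.
i=0: S_0 = 7 * 3^0 = 7
i=1: S_1 = 7 * 3^1 = 21
i=2: S_2 = 7 * 3^2 = 63
i=3: S_3 = 7 * 3^3 = 189
The first 4 terms are: [7, 21, 63, 189]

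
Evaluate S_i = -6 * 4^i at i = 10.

S_10 = -6 * 4^10 = -6 * 1048576 = -6291456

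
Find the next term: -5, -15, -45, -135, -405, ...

Ratios: -15 / -5 = 3.0
This is a geometric sequence with common ratio r = 3.
Next term = -405 * 3 = -1215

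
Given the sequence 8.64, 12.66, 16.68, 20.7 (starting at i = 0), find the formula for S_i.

Check differences: 12.66 - 8.64 = 4.02
16.68 - 12.66 = 4.02
Common difference d = 4.02.
First term a = 8.64.
Formula: S_i = 8.64 + 4.02*i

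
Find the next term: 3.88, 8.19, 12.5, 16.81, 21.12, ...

Differences: 8.19 - 3.88 = 4.31
This is an arithmetic sequence with common difference d = 4.31.
Next term = 21.12 + 4.31 = 25.43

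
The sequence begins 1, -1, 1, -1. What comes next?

Ratios: -1 / 1 = -1.0
This is a geometric sequence with common ratio r = -1.
Next term = -1 * -1 = 1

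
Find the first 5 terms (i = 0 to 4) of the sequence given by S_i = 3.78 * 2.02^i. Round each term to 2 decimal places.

This is a geometric sequence.
i=0: S_0 = 3.78 * 2.02^0 = 3.78
i=1: S_1 = 3.78 * 2.02^1 ≈ 7.64
i=2: S_2 = 3.78 * 2.02^2 ≈ 15.42
i=3: S_3 = 3.78 * 2.02^3 ≈ 31.16
i=4: S_4 = 3.78 * 2.02^4 ≈ 62.94
The first 5 terms are: [3.78, 7.64, 15.42, 31.16, 62.94]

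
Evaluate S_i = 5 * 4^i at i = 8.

S_8 = 5 * 4^8 = 5 * 65536 = 327680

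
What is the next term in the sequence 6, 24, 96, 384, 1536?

Ratios: 24 / 6 = 4.0
This is a geometric sequence with common ratio r = 4.
Next term = 1536 * 4 = 6144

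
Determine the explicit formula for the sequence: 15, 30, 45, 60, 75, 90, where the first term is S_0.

Check differences: 30 - 15 = 15
45 - 30 = 15
Common difference d = 15.
First term a = 15.
Formula: S_i = 15 + 15*i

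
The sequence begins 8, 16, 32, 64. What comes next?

Ratios: 16 / 8 = 2.0
This is a geometric sequence with common ratio r = 2.
Next term = 64 * 2 = 128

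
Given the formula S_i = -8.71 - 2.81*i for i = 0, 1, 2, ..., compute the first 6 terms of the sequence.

This is an arithmetic sequence.
i=0: S_0 = -8.71 + -2.81*0 = -8.71
i=1: S_1 = -8.71 + -2.81*1 = -11.52
i=2: S_2 = -8.71 + -2.81*2 = -14.33
i=3: S_3 = -8.71 + -2.81*3 = -17.14
i=4: S_4 = -8.71 + -2.81*4 = -19.95
i=5: S_5 = -8.71 + -2.81*5 = -22.76
The first 6 terms are: [-8.71, -11.52, -14.33, -17.14, -19.95, -22.76]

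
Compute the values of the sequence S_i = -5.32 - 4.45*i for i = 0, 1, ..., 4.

This is an arithmetic sequence.
i=0: S_0 = -5.32 + -4.45*0 = -5.32
i=1: S_1 = -5.32 + -4.45*1 = -9.77
i=2: S_2 = -5.32 + -4.45*2 = -14.22
i=3: S_3 = -5.32 + -4.45*3 = -18.67
i=4: S_4 = -5.32 + -4.45*4 = -23.12
The first 5 terms are: [-5.32, -9.77, -14.22, -18.67, -23.12]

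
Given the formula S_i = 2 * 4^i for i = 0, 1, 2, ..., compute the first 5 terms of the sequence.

This is a geometric sequence.
i=0: S_0 = 2 * 4^0 = 2
i=1: S_1 = 2 * 4^1 = 8
i=2: S_2 = 2 * 4^2 = 32
i=3: S_3 = 2 * 4^3 = 128
i=4: S_4 = 2 * 4^4 = 512
The first 5 terms are: [2, 8, 32, 128, 512]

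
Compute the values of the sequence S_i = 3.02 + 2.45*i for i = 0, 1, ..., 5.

This is an arithmetic sequence.
i=0: S_0 = 3.02 + 2.45*0 = 3.02
i=1: S_1 = 3.02 + 2.45*1 = 5.47
i=2: S_2 = 3.02 + 2.45*2 = 7.92
i=3: S_3 = 3.02 + 2.45*3 = 10.37
i=4: S_4 = 3.02 + 2.45*4 = 12.82
i=5: S_5 = 3.02 + 2.45*5 = 15.27
The first 6 terms are: [3.02, 5.47, 7.92, 10.37, 12.82, 15.27]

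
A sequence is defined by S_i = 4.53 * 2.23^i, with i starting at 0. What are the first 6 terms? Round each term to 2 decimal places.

This is a geometric sequence.
i=0: S_0 = 4.53 * 2.23^0 = 4.53
i=1: S_1 = 4.53 * 2.23^1 ≈ 10.1
i=2: S_2 = 4.53 * 2.23^2 ≈ 22.53
i=3: S_3 = 4.53 * 2.23^3 ≈ 50.24
i=4: S_4 = 4.53 * 2.23^4 ≈ 112.03
i=5: S_5 = 4.53 * 2.23^5 ≈ 249.82
The first 6 terms are: [4.53, 10.1, 22.53, 50.24, 112.03, 249.82]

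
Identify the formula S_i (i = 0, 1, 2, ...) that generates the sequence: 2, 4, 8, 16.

Check ratios: 4 / 2 = 2.0
Common ratio r = 2.
First term a = 2.
Formula: S_i = 2 * 2^i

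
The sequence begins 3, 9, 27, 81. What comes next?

Ratios: 9 / 3 = 3.0
This is a geometric sequence with common ratio r = 3.
Next term = 81 * 3 = 243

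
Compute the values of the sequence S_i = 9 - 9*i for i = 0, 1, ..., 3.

This is an arithmetic sequence.
i=0: S_0 = 9 + -9*0 = 9
i=1: S_1 = 9 + -9*1 = 0
i=2: S_2 = 9 + -9*2 = -9
i=3: S_3 = 9 + -9*3 = -18
The first 4 terms are: [9, 0, -9, -18]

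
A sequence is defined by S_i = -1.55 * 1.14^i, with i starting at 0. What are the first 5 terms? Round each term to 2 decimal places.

This is a geometric sequence.
i=0: S_0 = -1.55 * 1.14^0 = -1.55
i=1: S_1 = -1.55 * 1.14^1 ≈ -1.77
i=2: S_2 = -1.55 * 1.14^2 ≈ -2.01
i=3: S_3 = -1.55 * 1.14^3 ≈ -2.3
i=4: S_4 = -1.55 * 1.14^4 ≈ -2.62
The first 5 terms are: [-1.55, -1.77, -2.01, -2.3, -2.62]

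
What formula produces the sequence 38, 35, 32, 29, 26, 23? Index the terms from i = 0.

Check differences: 35 - 38 = -3
32 - 35 = -3
Common difference d = -3.
First term a = 38.
Formula: S_i = 38 - 3*i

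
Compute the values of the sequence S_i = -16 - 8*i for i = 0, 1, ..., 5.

This is an arithmetic sequence.
i=0: S_0 = -16 + -8*0 = -16
i=1: S_1 = -16 + -8*1 = -24
i=2: S_2 = -16 + -8*2 = -32
i=3: S_3 = -16 + -8*3 = -40
i=4: S_4 = -16 + -8*4 = -48
i=5: S_5 = -16 + -8*5 = -56
The first 6 terms are: [-16, -24, -32, -40, -48, -56]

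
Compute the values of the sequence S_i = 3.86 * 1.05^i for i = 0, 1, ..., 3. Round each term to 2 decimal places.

This is a geometric sequence.
i=0: S_0 = 3.86 * 1.05^0 = 3.86
i=1: S_1 = 3.86 * 1.05^1 ≈ 4.05
i=2: S_2 = 3.86 * 1.05^2 ≈ 4.26
i=3: S_3 = 3.86 * 1.05^3 ≈ 4.47
The first 4 terms are: [3.86, 4.05, 4.26, 4.47]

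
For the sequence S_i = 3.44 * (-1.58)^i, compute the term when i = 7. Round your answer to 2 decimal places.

S_7 = 3.44 * (-1.58)^7 ≈ 3.44 * -24.581 ≈ -84.56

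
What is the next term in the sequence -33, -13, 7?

Differences: -13 - -33 = 20
This is an arithmetic sequence with common difference d = 20.
Next term = 7 + 20 = 27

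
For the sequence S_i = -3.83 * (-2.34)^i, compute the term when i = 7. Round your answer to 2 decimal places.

S_7 = -3.83 * (-2.34)^7 ≈ -3.83 * -384.159 ≈ 1471.33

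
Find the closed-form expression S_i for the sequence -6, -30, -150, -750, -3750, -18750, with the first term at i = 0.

Check ratios: -30 / -6 = 5.0
Common ratio r = 5.
First term a = -6.
Formula: S_i = -6 * 5^i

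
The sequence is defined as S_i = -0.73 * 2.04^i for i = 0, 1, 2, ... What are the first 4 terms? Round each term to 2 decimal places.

This is a geometric sequence.
i=0: S_0 = -0.73 * 2.04^0 = -0.73
i=1: S_1 = -0.73 * 2.04^1 ≈ -1.49
i=2: S_2 = -0.73 * 2.04^2 ≈ -3.04
i=3: S_3 = -0.73 * 2.04^3 ≈ -6.2
The first 4 terms are: [-0.73, -1.49, -3.04, -6.2]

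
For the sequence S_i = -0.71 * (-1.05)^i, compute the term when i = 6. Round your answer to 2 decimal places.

S_6 = -0.71 * (-1.05)^6 ≈ -0.71 * 1.3401 ≈ -0.95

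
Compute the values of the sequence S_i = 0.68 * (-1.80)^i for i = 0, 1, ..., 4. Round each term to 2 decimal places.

This is a geometric sequence.
i=0: S_0 = 0.68 * (-1.8)^0 = 0.68
i=1: S_1 = 0.68 * (-1.8)^1 ≈ -1.22
i=2: S_2 = 0.68 * (-1.8)^2 ≈ 2.2
i=3: S_3 = 0.68 * (-1.8)^3 ≈ -3.97
i=4: S_4 = 0.68 * (-1.8)^4 ≈ 7.14
The first 5 terms are: [0.68, -1.22, 2.2, -3.97, 7.14]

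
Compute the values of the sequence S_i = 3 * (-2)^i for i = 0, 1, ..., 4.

This is a geometric sequence.
i=0: S_0 = 3 * (-2)^0 = 3
i=1: S_1 = 3 * (-2)^1 = -6
i=2: S_2 = 3 * (-2)^2 = 12
i=3: S_3 = 3 * (-2)^3 = -24
i=4: S_4 = 3 * (-2)^4 = 48
The first 5 terms are: [3, -6, 12, -24, 48]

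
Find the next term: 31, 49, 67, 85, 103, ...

Differences: 49 - 31 = 18
This is an arithmetic sequence with common difference d = 18.
Next term = 103 + 18 = 121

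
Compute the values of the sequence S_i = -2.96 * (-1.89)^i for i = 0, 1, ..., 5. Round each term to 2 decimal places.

This is a geometric sequence.
i=0: S_0 = -2.96 * (-1.89)^0 = -2.96
i=1: S_1 = -2.96 * (-1.89)^1 ≈ 5.59
i=2: S_2 = -2.96 * (-1.89)^2 ≈ -10.57
i=3: S_3 = -2.96 * (-1.89)^3 ≈ 19.98
i=4: S_4 = -2.96 * (-1.89)^4 ≈ -37.77
i=5: S_5 = -2.96 * (-1.89)^5 ≈ 71.38
The first 6 terms are: [-2.96, 5.59, -10.57, 19.98, -37.77, 71.38]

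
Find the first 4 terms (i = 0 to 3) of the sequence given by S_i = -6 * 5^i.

This is a geometric sequence.
i=0: S_0 = -6 * 5^0 = -6
i=1: S_1 = -6 * 5^1 = -30
i=2: S_2 = -6 * 5^2 = -150
i=3: S_3 = -6 * 5^3 = -750
The first 4 terms are: [-6, -30, -150, -750]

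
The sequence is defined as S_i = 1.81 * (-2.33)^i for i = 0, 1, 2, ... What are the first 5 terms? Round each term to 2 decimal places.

This is a geometric sequence.
i=0: S_0 = 1.81 * (-2.33)^0 = 1.81
i=1: S_1 = 1.81 * (-2.33)^1 ≈ -4.22
i=2: S_2 = 1.81 * (-2.33)^2 ≈ 9.83
i=3: S_3 = 1.81 * (-2.33)^3 ≈ -22.9
i=4: S_4 = 1.81 * (-2.33)^4 ≈ 53.35
The first 5 terms are: [1.81, -4.22, 9.83, -22.9, 53.35]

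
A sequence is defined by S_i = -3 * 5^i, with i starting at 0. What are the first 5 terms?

This is a geometric sequence.
i=0: S_0 = -3 * 5^0 = -3
i=1: S_1 = -3 * 5^1 = -15
i=2: S_2 = -3 * 5^2 = -75
i=3: S_3 = -3 * 5^3 = -375
i=4: S_4 = -3 * 5^4 = -1875
The first 5 terms are: [-3, -15, -75, -375, -1875]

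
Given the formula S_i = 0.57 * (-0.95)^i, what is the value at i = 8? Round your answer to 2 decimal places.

S_8 = 0.57 * (-0.95)^8 ≈ 0.57 * 0.6634 ≈ 0.38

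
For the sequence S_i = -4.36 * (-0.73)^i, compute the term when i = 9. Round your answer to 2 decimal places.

S_9 = -4.36 * (-0.73)^9 ≈ -4.36 * -0.0589 ≈ 0.26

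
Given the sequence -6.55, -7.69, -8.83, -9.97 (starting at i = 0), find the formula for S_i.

Check differences: -7.69 - -6.55 = -1.14
-8.83 - -7.69 = -1.14
Common difference d = -1.14.
First term a = -6.55.
Formula: S_i = -6.55 - 1.14*i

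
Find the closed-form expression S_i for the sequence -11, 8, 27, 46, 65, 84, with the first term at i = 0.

Check differences: 8 - -11 = 19
27 - 8 = 19
Common difference d = 19.
First term a = -11.
Formula: S_i = -11 + 19*i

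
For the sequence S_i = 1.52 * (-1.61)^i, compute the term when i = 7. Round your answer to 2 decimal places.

S_7 = 1.52 * (-1.61)^7 ≈ 1.52 * -28.0402 ≈ -42.62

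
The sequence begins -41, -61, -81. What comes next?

Differences: -61 - -41 = -20
This is an arithmetic sequence with common difference d = -20.
Next term = -81 + -20 = -101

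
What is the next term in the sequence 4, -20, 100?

Ratios: -20 / 4 = -5.0
This is a geometric sequence with common ratio r = -5.
Next term = 100 * -5 = -500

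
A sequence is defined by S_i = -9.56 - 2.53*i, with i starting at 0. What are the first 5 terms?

This is an arithmetic sequence.
i=0: S_0 = -9.56 + -2.53*0 = -9.56
i=1: S_1 = -9.56 + -2.53*1 = -12.09
i=2: S_2 = -9.56 + -2.53*2 = -14.62
i=3: S_3 = -9.56 + -2.53*3 = -17.15
i=4: S_4 = -9.56 + -2.53*4 = -19.68
The first 5 terms are: [-9.56, -12.09, -14.62, -17.15, -19.68]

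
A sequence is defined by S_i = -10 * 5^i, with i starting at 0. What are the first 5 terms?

This is a geometric sequence.
i=0: S_0 = -10 * 5^0 = -10
i=1: S_1 = -10 * 5^1 = -50
i=2: S_2 = -10 * 5^2 = -250
i=3: S_3 = -10 * 5^3 = -1250
i=4: S_4 = -10 * 5^4 = -6250
The first 5 terms are: [-10, -50, -250, -1250, -6250]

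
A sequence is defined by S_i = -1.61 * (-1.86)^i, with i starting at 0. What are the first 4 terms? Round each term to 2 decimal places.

This is a geometric sequence.
i=0: S_0 = -1.61 * (-1.86)^0 = -1.61
i=1: S_1 = -1.61 * (-1.86)^1 ≈ 2.99
i=2: S_2 = -1.61 * (-1.86)^2 ≈ -5.57
i=3: S_3 = -1.61 * (-1.86)^3 ≈ 10.36
The first 4 terms are: [-1.61, 2.99, -5.57, 10.36]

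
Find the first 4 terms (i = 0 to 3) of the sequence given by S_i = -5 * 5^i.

This is a geometric sequence.
i=0: S_0 = -5 * 5^0 = -5
i=1: S_1 = -5 * 5^1 = -25
i=2: S_2 = -5 * 5^2 = -125
i=3: S_3 = -5 * 5^3 = -625
The first 4 terms are: [-5, -25, -125, -625]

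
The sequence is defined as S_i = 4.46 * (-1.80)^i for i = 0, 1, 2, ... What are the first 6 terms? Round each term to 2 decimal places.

This is a geometric sequence.
i=0: S_0 = 4.46 * (-1.8)^0 = 4.46
i=1: S_1 = 4.46 * (-1.8)^1 ≈ -8.03
i=2: S_2 = 4.46 * (-1.8)^2 ≈ 14.45
i=3: S_3 = 4.46 * (-1.8)^3 ≈ -26.01
i=4: S_4 = 4.46 * (-1.8)^4 ≈ 46.82
i=5: S_5 = 4.46 * (-1.8)^5 ≈ -84.27
The first 6 terms are: [4.46, -8.03, 14.45, -26.01, 46.82, -84.27]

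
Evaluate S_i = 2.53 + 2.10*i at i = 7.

S_7 = 2.53 + 2.1*7 = 2.53 + 14.7 = 17.23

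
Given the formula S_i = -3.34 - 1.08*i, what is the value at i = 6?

S_6 = -3.34 + -1.08*6 = -3.34 + -6.48 = -9.82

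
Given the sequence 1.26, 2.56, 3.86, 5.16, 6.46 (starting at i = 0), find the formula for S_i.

Check differences: 2.56 - 1.26 = 1.3
3.86 - 2.56 = 1.3
Common difference d = 1.3.
First term a = 1.26.
Formula: S_i = 1.26 + 1.30*i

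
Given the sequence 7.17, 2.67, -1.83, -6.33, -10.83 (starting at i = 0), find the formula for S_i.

Check differences: 2.67 - 7.17 = -4.5
-1.83 - 2.67 = -4.5
Common difference d = -4.5.
First term a = 7.17.
Formula: S_i = 7.17 - 4.50*i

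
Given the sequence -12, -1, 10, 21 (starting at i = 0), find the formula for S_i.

Check differences: -1 - -12 = 11
10 - -1 = 11
Common difference d = 11.
First term a = -12.
Formula: S_i = -12 + 11*i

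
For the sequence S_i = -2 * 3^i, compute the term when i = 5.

S_5 = -2 * 3^5 = -2 * 243 = -486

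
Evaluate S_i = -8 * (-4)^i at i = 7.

S_7 = -8 * (-4)^7 = -8 * -16384 = 131072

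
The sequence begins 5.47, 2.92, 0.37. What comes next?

Differences: 2.92 - 5.47 = -2.55
This is an arithmetic sequence with common difference d = -2.55.
Next term = 0.37 + -2.55 = -2.18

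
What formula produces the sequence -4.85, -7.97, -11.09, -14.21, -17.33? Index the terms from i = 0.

Check differences: -7.97 - -4.85 = -3.12
-11.09 - -7.97 = -3.12
Common difference d = -3.12.
First term a = -4.85.
Formula: S_i = -4.85 - 3.12*i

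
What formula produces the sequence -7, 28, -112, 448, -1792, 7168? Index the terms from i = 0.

Check ratios: 28 / -7 = -4.0
Common ratio r = -4.
First term a = -7.
Formula: S_i = -7 * (-4)^i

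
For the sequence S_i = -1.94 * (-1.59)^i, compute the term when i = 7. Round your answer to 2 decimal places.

S_7 = -1.94 * (-1.59)^7 ≈ -1.94 * -25.6909 ≈ 49.84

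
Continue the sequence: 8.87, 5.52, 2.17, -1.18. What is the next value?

Differences: 5.52 - 8.87 = -3.35
This is an arithmetic sequence with common difference d = -3.35.
Next term = -1.18 + -3.35 = -4.53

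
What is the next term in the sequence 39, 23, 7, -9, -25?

Differences: 23 - 39 = -16
This is an arithmetic sequence with common difference d = -16.
Next term = -25 + -16 = -41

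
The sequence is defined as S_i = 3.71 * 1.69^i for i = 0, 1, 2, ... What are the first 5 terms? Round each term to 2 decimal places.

This is a geometric sequence.
i=0: S_0 = 3.71 * 1.69^0 = 3.71
i=1: S_1 = 3.71 * 1.69^1 ≈ 6.27
i=2: S_2 = 3.71 * 1.69^2 ≈ 10.6
i=3: S_3 = 3.71 * 1.69^3 ≈ 17.91
i=4: S_4 = 3.71 * 1.69^4 ≈ 30.26
The first 5 terms are: [3.71, 6.27, 10.6, 17.91, 30.26]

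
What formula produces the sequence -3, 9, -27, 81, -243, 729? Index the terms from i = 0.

Check ratios: 9 / -3 = -3.0
Common ratio r = -3.
First term a = -3.
Formula: S_i = -3 * (-3)^i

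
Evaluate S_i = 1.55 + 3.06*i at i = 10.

S_10 = 1.55 + 3.06*10 = 1.55 + 30.6 = 32.15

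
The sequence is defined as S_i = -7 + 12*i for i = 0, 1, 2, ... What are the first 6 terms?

This is an arithmetic sequence.
i=0: S_0 = -7 + 12*0 = -7
i=1: S_1 = -7 + 12*1 = 5
i=2: S_2 = -7 + 12*2 = 17
i=3: S_3 = -7 + 12*3 = 29
i=4: S_4 = -7 + 12*4 = 41
i=5: S_5 = -7 + 12*5 = 53
The first 6 terms are: [-7, 5, 17, 29, 41, 53]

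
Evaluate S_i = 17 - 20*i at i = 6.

S_6 = 17 + -20*6 = 17 + -120 = -103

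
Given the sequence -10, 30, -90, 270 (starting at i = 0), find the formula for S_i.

Check ratios: 30 / -10 = -3.0
Common ratio r = -3.
First term a = -10.
Formula: S_i = -10 * (-3)^i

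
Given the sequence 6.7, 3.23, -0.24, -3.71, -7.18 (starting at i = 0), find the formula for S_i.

Check differences: 3.23 - 6.7 = -3.47
-0.24 - 3.23 = -3.47
Common difference d = -3.47.
First term a = 6.7.
Formula: S_i = 6.70 - 3.47*i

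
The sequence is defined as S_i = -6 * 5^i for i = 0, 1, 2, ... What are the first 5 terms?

This is a geometric sequence.
i=0: S_0 = -6 * 5^0 = -6
i=1: S_1 = -6 * 5^1 = -30
i=2: S_2 = -6 * 5^2 = -150
i=3: S_3 = -6 * 5^3 = -750
i=4: S_4 = -6 * 5^4 = -3750
The first 5 terms are: [-6, -30, -150, -750, -3750]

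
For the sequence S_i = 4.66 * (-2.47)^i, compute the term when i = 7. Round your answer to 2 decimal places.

S_7 = 4.66 * (-2.47)^7 ≈ 4.66 * -560.8913 ≈ -2613.75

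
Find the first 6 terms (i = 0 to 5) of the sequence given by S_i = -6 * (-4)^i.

This is a geometric sequence.
i=0: S_0 = -6 * (-4)^0 = -6
i=1: S_1 = -6 * (-4)^1 = 24
i=2: S_2 = -6 * (-4)^2 = -96
i=3: S_3 = -6 * (-4)^3 = 384
i=4: S_4 = -6 * (-4)^4 = -1536
i=5: S_5 = -6 * (-4)^5 = 6144
The first 6 terms are: [-6, 24, -96, 384, -1536, 6144]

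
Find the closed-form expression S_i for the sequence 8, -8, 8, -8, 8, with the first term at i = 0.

Check ratios: -8 / 8 = -1.0
Common ratio r = -1.
First term a = 8.
Formula: S_i = 8 * (-1)^i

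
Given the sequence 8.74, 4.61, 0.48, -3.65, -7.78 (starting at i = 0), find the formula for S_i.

Check differences: 4.61 - 8.74 = -4.13
0.48 - 4.61 = -4.13
Common difference d = -4.13.
First term a = 8.74.
Formula: S_i = 8.74 - 4.13*i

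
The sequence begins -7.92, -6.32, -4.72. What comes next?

Differences: -6.32 - -7.92 = 1.6
This is an arithmetic sequence with common difference d = 1.6.
Next term = -4.72 + 1.6 = -3.12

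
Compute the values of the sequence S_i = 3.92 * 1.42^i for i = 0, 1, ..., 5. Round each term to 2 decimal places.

This is a geometric sequence.
i=0: S_0 = 3.92 * 1.42^0 = 3.92
i=1: S_1 = 3.92 * 1.42^1 ≈ 5.57
i=2: S_2 = 3.92 * 1.42^2 ≈ 7.9
i=3: S_3 = 3.92 * 1.42^3 ≈ 11.22
i=4: S_4 = 3.92 * 1.42^4 ≈ 15.94
i=5: S_5 = 3.92 * 1.42^5 ≈ 22.63
The first 6 terms are: [3.92, 5.57, 7.9, 11.22, 15.94, 22.63]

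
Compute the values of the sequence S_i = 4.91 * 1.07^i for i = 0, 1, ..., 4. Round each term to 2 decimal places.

This is a geometric sequence.
i=0: S_0 = 4.91 * 1.07^0 = 4.91
i=1: S_1 = 4.91 * 1.07^1 ≈ 5.25
i=2: S_2 = 4.91 * 1.07^2 ≈ 5.62
i=3: S_3 = 4.91 * 1.07^3 ≈ 6.01
i=4: S_4 = 4.91 * 1.07^4 ≈ 6.44
The first 5 terms are: [4.91, 5.25, 5.62, 6.01, 6.44]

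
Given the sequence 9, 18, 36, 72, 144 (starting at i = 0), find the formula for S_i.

Check ratios: 18 / 9 = 2.0
Common ratio r = 2.
First term a = 9.
Formula: S_i = 9 * 2^i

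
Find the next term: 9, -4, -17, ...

Differences: -4 - 9 = -13
This is an arithmetic sequence with common difference d = -13.
Next term = -17 + -13 = -30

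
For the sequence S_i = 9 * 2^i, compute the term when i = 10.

S_10 = 9 * 2^10 = 9 * 1024 = 9216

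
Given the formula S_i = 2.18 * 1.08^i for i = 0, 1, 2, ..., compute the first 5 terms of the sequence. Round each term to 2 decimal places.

This is a geometric sequence.
i=0: S_0 = 2.18 * 1.08^0 = 2.18
i=1: S_1 = 2.18 * 1.08^1 ≈ 2.35
i=2: S_2 = 2.18 * 1.08^2 ≈ 2.54
i=3: S_3 = 2.18 * 1.08^3 ≈ 2.75
i=4: S_4 = 2.18 * 1.08^4 ≈ 2.97
The first 5 terms are: [2.18, 2.35, 2.54, 2.75, 2.97]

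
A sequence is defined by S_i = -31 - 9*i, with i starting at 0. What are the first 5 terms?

This is an arithmetic sequence.
i=0: S_0 = -31 + -9*0 = -31
i=1: S_1 = -31 + -9*1 = -40
i=2: S_2 = -31 + -9*2 = -49
i=3: S_3 = -31 + -9*3 = -58
i=4: S_4 = -31 + -9*4 = -67
The first 5 terms are: [-31, -40, -49, -58, -67]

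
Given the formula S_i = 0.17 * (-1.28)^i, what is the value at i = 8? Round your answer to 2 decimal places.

S_8 = 0.17 * (-1.28)^8 ≈ 0.17 * 7.2058 ≈ 1.22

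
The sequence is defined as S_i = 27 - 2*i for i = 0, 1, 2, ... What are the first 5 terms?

This is an arithmetic sequence.
i=0: S_0 = 27 + -2*0 = 27
i=1: S_1 = 27 + -2*1 = 25
i=2: S_2 = 27 + -2*2 = 23
i=3: S_3 = 27 + -2*3 = 21
i=4: S_4 = 27 + -2*4 = 19
The first 5 terms are: [27, 25, 23, 21, 19]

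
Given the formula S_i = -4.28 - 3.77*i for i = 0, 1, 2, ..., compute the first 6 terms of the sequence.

This is an arithmetic sequence.
i=0: S_0 = -4.28 + -3.77*0 = -4.28
i=1: S_1 = -4.28 + -3.77*1 = -8.05
i=2: S_2 = -4.28 + -3.77*2 = -11.82
i=3: S_3 = -4.28 + -3.77*3 = -15.59
i=4: S_4 = -4.28 + -3.77*4 = -19.36
i=5: S_5 = -4.28 + -3.77*5 = -23.13
The first 6 terms are: [-4.28, -8.05, -11.82, -15.59, -19.36, -23.13]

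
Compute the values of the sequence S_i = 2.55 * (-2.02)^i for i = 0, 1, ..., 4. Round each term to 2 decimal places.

This is a geometric sequence.
i=0: S_0 = 2.55 * (-2.02)^0 = 2.55
i=1: S_1 = 2.55 * (-2.02)^1 ≈ -5.15
i=2: S_2 = 2.55 * (-2.02)^2 ≈ 10.41
i=3: S_3 = 2.55 * (-2.02)^3 ≈ -21.02
i=4: S_4 = 2.55 * (-2.02)^4 ≈ 42.46
The first 5 terms are: [2.55, -5.15, 10.41, -21.02, 42.46]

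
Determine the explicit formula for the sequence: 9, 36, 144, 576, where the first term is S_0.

Check ratios: 36 / 9 = 4.0
Common ratio r = 4.
First term a = 9.
Formula: S_i = 9 * 4^i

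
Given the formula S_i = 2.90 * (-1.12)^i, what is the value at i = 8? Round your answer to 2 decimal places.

S_8 = 2.9 * (-1.12)^8 ≈ 2.9 * 2.476 ≈ 7.18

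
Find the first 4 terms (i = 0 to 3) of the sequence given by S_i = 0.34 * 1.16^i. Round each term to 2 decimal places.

This is a geometric sequence.
i=0: S_0 = 0.34 * 1.16^0 = 0.34
i=1: S_1 = 0.34 * 1.16^1 ≈ 0.39
i=2: S_2 = 0.34 * 1.16^2 ≈ 0.46
i=3: S_3 = 0.34 * 1.16^3 ≈ 0.53
The first 4 terms are: [0.34, 0.39, 0.46, 0.53]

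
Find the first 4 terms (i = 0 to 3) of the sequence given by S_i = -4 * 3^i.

This is a geometric sequence.
i=0: S_0 = -4 * 3^0 = -4
i=1: S_1 = -4 * 3^1 = -12
i=2: S_2 = -4 * 3^2 = -36
i=3: S_3 = -4 * 3^3 = -108
The first 4 terms are: [-4, -12, -36, -108]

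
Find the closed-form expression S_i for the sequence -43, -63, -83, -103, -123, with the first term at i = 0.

Check differences: -63 - -43 = -20
-83 - -63 = -20
Common difference d = -20.
First term a = -43.
Formula: S_i = -43 - 20*i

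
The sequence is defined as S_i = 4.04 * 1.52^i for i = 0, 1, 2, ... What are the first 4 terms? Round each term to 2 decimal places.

This is a geometric sequence.
i=0: S_0 = 4.04 * 1.52^0 = 4.04
i=1: S_1 = 4.04 * 1.52^1 ≈ 6.14
i=2: S_2 = 4.04 * 1.52^2 ≈ 9.33
i=3: S_3 = 4.04 * 1.52^3 ≈ 14.19
The first 4 terms are: [4.04, 6.14, 9.33, 14.19]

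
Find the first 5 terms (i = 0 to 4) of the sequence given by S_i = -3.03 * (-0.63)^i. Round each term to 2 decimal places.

This is a geometric sequence.
i=0: S_0 = -3.03 * (-0.63)^0 = -3.03
i=1: S_1 = -3.03 * (-0.63)^1 ≈ 1.91
i=2: S_2 = -3.03 * (-0.63)^2 ≈ -1.2
i=3: S_3 = -3.03 * (-0.63)^3 ≈ 0.76
i=4: S_4 = -3.03 * (-0.63)^4 ≈ -0.48
The first 5 terms are: [-3.03, 1.91, -1.2, 0.76, -0.48]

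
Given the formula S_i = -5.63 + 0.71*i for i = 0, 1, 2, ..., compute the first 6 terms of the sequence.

This is an arithmetic sequence.
i=0: S_0 = -5.63 + 0.71*0 = -5.63
i=1: S_1 = -5.63 + 0.71*1 = -4.92
i=2: S_2 = -5.63 + 0.71*2 = -4.21
i=3: S_3 = -5.63 + 0.71*3 = -3.5
i=4: S_4 = -5.63 + 0.71*4 = -2.79
i=5: S_5 = -5.63 + 0.71*5 = -2.08
The first 6 terms are: [-5.63, -4.92, -4.21, -3.5, -2.79, -2.08]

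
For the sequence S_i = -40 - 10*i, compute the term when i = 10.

S_10 = -40 + -10*10 = -40 + -100 = -140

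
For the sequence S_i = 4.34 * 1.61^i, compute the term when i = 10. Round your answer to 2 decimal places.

S_10 = 4.34 * 1.61^10 ≈ 4.34 * 117.0196 ≈ 507.87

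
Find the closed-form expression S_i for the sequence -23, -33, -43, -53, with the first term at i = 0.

Check differences: -33 - -23 = -10
-43 - -33 = -10
Common difference d = -10.
First term a = -23.
Formula: S_i = -23 - 10*i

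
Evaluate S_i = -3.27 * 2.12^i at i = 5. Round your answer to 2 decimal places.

S_5 = -3.27 * 2.12^5 ≈ -3.27 * 42.8232 ≈ -140.03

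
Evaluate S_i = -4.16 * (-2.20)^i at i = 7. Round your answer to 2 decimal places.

S_7 = -4.16 * (-2.2)^7 ≈ -4.16 * -249.4358 ≈ 1037.65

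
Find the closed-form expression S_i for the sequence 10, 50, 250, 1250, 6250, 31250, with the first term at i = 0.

Check ratios: 50 / 10 = 5.0
Common ratio r = 5.
First term a = 10.
Formula: S_i = 10 * 5^i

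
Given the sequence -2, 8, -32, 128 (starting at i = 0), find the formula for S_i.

Check ratios: 8 / -2 = -4.0
Common ratio r = -4.
First term a = -2.
Formula: S_i = -2 * (-4)^i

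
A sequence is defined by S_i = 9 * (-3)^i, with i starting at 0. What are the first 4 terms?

This is a geometric sequence.
i=0: S_0 = 9 * (-3)^0 = 9
i=1: S_1 = 9 * (-3)^1 = -27
i=2: S_2 = 9 * (-3)^2 = 81
i=3: S_3 = 9 * (-3)^3 = -243
The first 4 terms are: [9, -27, 81, -243]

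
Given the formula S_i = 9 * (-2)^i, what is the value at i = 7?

S_7 = 9 * (-2)^7 = 9 * -128 = -1152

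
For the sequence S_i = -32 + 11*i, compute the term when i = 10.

S_10 = -32 + 11*10 = -32 + 110 = 78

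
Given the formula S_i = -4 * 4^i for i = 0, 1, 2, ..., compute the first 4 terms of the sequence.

This is a geometric sequence.
i=0: S_0 = -4 * 4^0 = -4
i=1: S_1 = -4 * 4^1 = -16
i=2: S_2 = -4 * 4^2 = -64
i=3: S_3 = -4 * 4^3 = -256
The first 4 terms are: [-4, -16, -64, -256]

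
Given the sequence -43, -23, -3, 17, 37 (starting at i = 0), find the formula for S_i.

Check differences: -23 - -43 = 20
-3 - -23 = 20
Common difference d = 20.
First term a = -43.
Formula: S_i = -43 + 20*i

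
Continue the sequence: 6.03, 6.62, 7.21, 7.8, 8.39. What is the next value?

Differences: 6.62 - 6.03 = 0.59
This is an arithmetic sequence with common difference d = 0.59.
Next term = 8.39 + 0.59 = 8.98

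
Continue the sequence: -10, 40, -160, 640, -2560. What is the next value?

Ratios: 40 / -10 = -4.0
This is a geometric sequence with common ratio r = -4.
Next term = -2560 * -4 = 10240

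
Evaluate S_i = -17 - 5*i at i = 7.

S_7 = -17 + -5*7 = -17 + -35 = -52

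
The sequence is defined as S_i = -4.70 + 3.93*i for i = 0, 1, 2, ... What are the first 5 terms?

This is an arithmetic sequence.
i=0: S_0 = -4.7 + 3.93*0 = -4.7
i=1: S_1 = -4.7 + 3.93*1 = -0.77
i=2: S_2 = -4.7 + 3.93*2 = 3.16
i=3: S_3 = -4.7 + 3.93*3 = 7.09
i=4: S_4 = -4.7 + 3.93*4 = 11.02
The first 5 terms are: [-4.7, -0.77, 3.16, 7.09, 11.02]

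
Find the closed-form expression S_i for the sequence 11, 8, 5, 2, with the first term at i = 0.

Check differences: 8 - 11 = -3
5 - 8 = -3
Common difference d = -3.
First term a = 11.
Formula: S_i = 11 - 3*i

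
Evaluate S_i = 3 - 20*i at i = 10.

S_10 = 3 + -20*10 = 3 + -200 = -197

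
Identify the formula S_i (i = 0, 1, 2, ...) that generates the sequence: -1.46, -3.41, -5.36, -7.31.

Check differences: -3.41 - -1.46 = -1.95
-5.36 - -3.41 = -1.95
Common difference d = -1.95.
First term a = -1.46.
Formula: S_i = -1.46 - 1.95*i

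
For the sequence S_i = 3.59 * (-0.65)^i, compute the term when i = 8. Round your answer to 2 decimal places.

S_8 = 3.59 * (-0.65)^8 ≈ 3.59 * 0.0319 ≈ 0.11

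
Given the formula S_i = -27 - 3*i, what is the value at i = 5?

S_5 = -27 + -3*5 = -27 + -15 = -42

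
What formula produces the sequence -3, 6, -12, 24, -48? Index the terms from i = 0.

Check ratios: 6 / -3 = -2.0
Common ratio r = -2.
First term a = -3.
Formula: S_i = -3 * (-2)^i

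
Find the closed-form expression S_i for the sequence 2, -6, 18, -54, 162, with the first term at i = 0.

Check ratios: -6 / 2 = -3.0
Common ratio r = -3.
First term a = 2.
Formula: S_i = 2 * (-3)^i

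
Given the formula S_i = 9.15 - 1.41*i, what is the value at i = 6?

S_6 = 9.15 + -1.41*6 = 9.15 + -8.46 = 0.69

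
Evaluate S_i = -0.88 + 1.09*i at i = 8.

S_8 = -0.88 + 1.09*8 = -0.88 + 8.72 = 7.84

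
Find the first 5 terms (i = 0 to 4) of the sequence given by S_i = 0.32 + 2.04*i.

This is an arithmetic sequence.
i=0: S_0 = 0.32 + 2.04*0 = 0.32
i=1: S_1 = 0.32 + 2.04*1 = 2.36
i=2: S_2 = 0.32 + 2.04*2 = 4.4
i=3: S_3 = 0.32 + 2.04*3 = 6.44
i=4: S_4 = 0.32 + 2.04*4 = 8.48
The first 5 terms are: [0.32, 2.36, 4.4, 6.44, 8.48]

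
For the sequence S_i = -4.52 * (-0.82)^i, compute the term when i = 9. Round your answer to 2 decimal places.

S_9 = -4.52 * (-0.82)^9 ≈ -4.52 * -0.1676 ≈ 0.76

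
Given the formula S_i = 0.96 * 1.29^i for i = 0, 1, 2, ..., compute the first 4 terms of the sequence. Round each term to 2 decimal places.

This is a geometric sequence.
i=0: S_0 = 0.96 * 1.29^0 = 0.96
i=1: S_1 = 0.96 * 1.29^1 ≈ 1.24
i=2: S_2 = 0.96 * 1.29^2 ≈ 1.6
i=3: S_3 = 0.96 * 1.29^3 ≈ 2.06
The first 4 terms are: [0.96, 1.24, 1.6, 2.06]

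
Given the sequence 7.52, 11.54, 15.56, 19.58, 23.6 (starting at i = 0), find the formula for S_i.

Check differences: 11.54 - 7.52 = 4.02
15.56 - 11.54 = 4.02
Common difference d = 4.02.
First term a = 7.52.
Formula: S_i = 7.52 + 4.02*i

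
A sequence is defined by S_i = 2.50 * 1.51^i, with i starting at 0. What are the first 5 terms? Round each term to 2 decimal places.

This is a geometric sequence.
i=0: S_0 = 2.5 * 1.51^0 = 2.5
i=1: S_1 = 2.5 * 1.51^1 ≈ 3.78
i=2: S_2 = 2.5 * 1.51^2 ≈ 5.7
i=3: S_3 = 2.5 * 1.51^3 ≈ 8.61
i=4: S_4 = 2.5 * 1.51^4 ≈ 13.0
The first 5 terms are: [2.5, 3.78, 5.7, 8.61, 13.0]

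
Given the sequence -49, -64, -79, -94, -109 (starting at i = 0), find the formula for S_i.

Check differences: -64 - -49 = -15
-79 - -64 = -15
Common difference d = -15.
First term a = -49.
Formula: S_i = -49 - 15*i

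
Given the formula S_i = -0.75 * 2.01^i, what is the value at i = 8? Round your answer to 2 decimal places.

S_8 = -0.75 * 2.01^8 ≈ -0.75 * 266.421 ≈ -199.82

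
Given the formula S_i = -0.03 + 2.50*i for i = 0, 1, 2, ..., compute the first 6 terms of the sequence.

This is an arithmetic sequence.
i=0: S_0 = -0.03 + 2.5*0 = -0.03
i=1: S_1 = -0.03 + 2.5*1 = 2.47
i=2: S_2 = -0.03 + 2.5*2 = 4.97
i=3: S_3 = -0.03 + 2.5*3 = 7.47
i=4: S_4 = -0.03 + 2.5*4 = 9.97
i=5: S_5 = -0.03 + 2.5*5 = 12.47
The first 6 terms are: [-0.03, 2.47, 4.97, 7.47, 9.97, 12.47]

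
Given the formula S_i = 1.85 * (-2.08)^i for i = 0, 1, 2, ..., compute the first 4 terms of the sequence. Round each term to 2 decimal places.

This is a geometric sequence.
i=0: S_0 = 1.85 * (-2.08)^0 = 1.85
i=1: S_1 = 1.85 * (-2.08)^1 ≈ -3.85
i=2: S_2 = 1.85 * (-2.08)^2 ≈ 8.0
i=3: S_3 = 1.85 * (-2.08)^3 ≈ -16.65
The first 4 terms are: [1.85, -3.85, 8.0, -16.65]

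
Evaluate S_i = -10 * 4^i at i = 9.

S_9 = -10 * 4^9 = -10 * 262144 = -2621440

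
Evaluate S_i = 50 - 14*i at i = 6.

S_6 = 50 + -14*6 = 50 + -84 = -34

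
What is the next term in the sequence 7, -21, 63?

Ratios: -21 / 7 = -3.0
This is a geometric sequence with common ratio r = -3.
Next term = 63 * -3 = -189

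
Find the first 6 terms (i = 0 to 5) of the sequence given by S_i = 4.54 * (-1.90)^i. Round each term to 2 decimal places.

This is a geometric sequence.
i=0: S_0 = 4.54 * (-1.9)^0 = 4.54
i=1: S_1 = 4.54 * (-1.9)^1 ≈ -8.63
i=2: S_2 = 4.54 * (-1.9)^2 ≈ 16.39
i=3: S_3 = 4.54 * (-1.9)^3 ≈ -31.14
i=4: S_4 = 4.54 * (-1.9)^4 ≈ 59.17
i=5: S_5 = 4.54 * (-1.9)^5 ≈ -112.41
The first 6 terms are: [4.54, -8.63, 16.39, -31.14, 59.17, -112.41]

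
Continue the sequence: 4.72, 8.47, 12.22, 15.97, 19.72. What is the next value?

Differences: 8.47 - 4.72 = 3.75
This is an arithmetic sequence with common difference d = 3.75.
Next term = 19.72 + 3.75 = 23.47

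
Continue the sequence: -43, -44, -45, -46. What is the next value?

Differences: -44 - -43 = -1
This is an arithmetic sequence with common difference d = -1.
Next term = -46 + -1 = -47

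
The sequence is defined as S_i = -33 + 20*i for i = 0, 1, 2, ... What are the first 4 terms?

This is an arithmetic sequence.
i=0: S_0 = -33 + 20*0 = -33
i=1: S_1 = -33 + 20*1 = -13
i=2: S_2 = -33 + 20*2 = 7
i=3: S_3 = -33 + 20*3 = 27
The first 4 terms are: [-33, -13, 7, 27]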